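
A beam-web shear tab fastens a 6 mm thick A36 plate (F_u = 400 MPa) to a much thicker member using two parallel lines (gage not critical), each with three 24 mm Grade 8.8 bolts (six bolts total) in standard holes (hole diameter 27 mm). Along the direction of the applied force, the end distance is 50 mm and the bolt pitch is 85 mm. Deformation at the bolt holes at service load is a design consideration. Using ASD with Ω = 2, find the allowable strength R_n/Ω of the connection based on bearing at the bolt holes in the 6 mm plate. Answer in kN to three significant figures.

382 kN

Per bolt r_n = 1.2 l_c t F_u ≤ 2.4 d t F_u; upper limit = 2.4 × 24 × 6 × 400 / 1000 = 138.2 kN.
Edge bolt: l_c = 50 − 27/2 = 36.5 mm → 1.2 × 36.5 × 6 × 400 / 1000 = 105.1 → r_n = 105.1 kN.
Interior bolts: l_c = 85 − 27 = 58 mm → 1.2 × 58 × 6 × 400 / 1000 = 167 → r_n = 138.2 kN.
R_n = 2 × 105.1 + 4 × 138.2 = 763.2 kN.
Allowable strength R_n/Ω = 763.2 / 2 = 382 kN.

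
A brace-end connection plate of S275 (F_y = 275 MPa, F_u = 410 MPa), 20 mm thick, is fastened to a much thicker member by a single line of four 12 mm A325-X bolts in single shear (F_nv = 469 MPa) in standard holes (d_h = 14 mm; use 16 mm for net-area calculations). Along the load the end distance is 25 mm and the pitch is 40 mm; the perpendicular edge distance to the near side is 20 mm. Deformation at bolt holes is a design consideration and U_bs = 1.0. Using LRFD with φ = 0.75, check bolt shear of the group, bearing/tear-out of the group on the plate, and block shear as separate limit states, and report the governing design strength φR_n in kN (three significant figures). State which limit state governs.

Bolt shear: A_b = π·12²/4 = 113.1 mm²; R_n = 469 × 113.1 × 4 × 1 / 1000 = 212.2 kN → 0.75 × 212.2 = 159 kN.
Bearing: edge l_c = 18, r_n = 177.1 kN; interior l_c = 26, r_n = 236.2 kN; R_n = 177.1 + 3·236.2 = 885.6 kN → 664 kN.
Block shear: A_gv = 2900, A_nv = 1780, A_nt = 240 mm²; R_n = min(0.6F_uA_nv, 0.6F_yA_gv) + U_bs·F_u·A_nt = 536.3 kN → 402 kN.
Bolt shear governs: 159 kN.

159 kN (bolt shear governs)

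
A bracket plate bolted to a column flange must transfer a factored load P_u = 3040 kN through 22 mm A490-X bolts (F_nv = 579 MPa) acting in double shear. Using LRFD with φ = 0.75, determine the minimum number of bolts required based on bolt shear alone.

A_b = π·22²/4 = 380.1 mm².
Per-bolt design strength φR_n = 0.75 × 579 × 380.1 × 2 / 1000 = 330.1 kN.
n ≥ 3040 / 330.1 = 9.208 → use 10 bolts.

10 bolts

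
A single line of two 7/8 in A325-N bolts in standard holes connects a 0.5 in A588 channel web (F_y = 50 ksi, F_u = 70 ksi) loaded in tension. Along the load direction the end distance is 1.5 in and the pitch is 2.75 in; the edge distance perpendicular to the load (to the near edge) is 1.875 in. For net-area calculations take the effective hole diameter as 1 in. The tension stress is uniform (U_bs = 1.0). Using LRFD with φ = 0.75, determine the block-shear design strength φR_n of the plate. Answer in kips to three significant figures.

79.4 kips

Shear plane L_v = 1.5 + 1·2.75 = 4.25 in; A_gv = 4.25 × 0.5 = 2.125 in².
A_nv = (4.25 − 1.5·1) × 0.5 = 1.375 in².
A_nt = (1.875 − 0.5·1) × 0.5 = 0.6875 in².
0.6 F_u A_nv = 57.75 kips; 0.6 F_y A_gv = 63.75 kips → shear rupture governs the shear term.
R_n = 57.75 + 1.0 × 70 × 0.6875 = 105.9 kips.
Design strength φR_n = 0.75 × 105.9 = 79.4 kips.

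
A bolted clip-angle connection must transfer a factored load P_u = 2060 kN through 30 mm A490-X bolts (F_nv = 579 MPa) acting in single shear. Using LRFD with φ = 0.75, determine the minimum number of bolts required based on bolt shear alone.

A_b = π·30²/4 = 706.9 mm².
Per-bolt design strength φR_n = 0.75 × 579 × 706.9 × 1 / 1000 = 307 kN.
n ≥ 2060 / 307 = 6.711 → use 7 bolts.

7 bolts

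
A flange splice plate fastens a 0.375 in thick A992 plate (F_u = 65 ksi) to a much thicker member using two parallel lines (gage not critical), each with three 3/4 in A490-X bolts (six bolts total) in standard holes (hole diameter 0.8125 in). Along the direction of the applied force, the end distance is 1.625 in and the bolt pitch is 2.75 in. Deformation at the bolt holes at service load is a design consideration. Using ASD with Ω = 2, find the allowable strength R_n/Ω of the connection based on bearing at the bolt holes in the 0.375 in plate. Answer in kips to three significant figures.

Per bolt r_n = 1.2 l_c t F_u ≤ 2.4 d t F_u; upper limit = 2.4 × 0.75 × 0.375 × 65 = 43.87 kips.
Edge bolt: l_c = 1.625 − 0.8125/2 = 1.219 in → 1.2 × 1.219 × 0.375 × 65 = 35.65 → r_n = 35.65 kips.
Interior bolts: l_c = 2.75 − 0.8125 = 1.938 in → 1.2 × 1.938 × 0.375 × 65 = 56.67 → r_n = 43.87 kips.
R_n = 2 × 35.65 + 4 × 43.87 = 246.8 kips.
Allowable strength R_n/Ω = 246.8 / 2 = 123 kips.

123 kips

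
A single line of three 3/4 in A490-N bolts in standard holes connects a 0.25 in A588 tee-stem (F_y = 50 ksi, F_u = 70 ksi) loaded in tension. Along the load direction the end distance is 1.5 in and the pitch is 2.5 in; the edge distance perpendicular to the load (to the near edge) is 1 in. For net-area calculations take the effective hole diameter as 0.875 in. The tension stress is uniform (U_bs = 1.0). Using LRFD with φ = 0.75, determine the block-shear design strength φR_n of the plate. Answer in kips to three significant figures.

Shear plane L_v = 1.5 + 2·2.5 = 6.5 in; A_gv = 6.5 × 0.25 = 1.625 in².
A_nv = (6.5 − 2.5·0.875) × 0.25 = 1.078 in².
A_nt = (1 − 0.5·0.875) × 0.25 = 0.1406 in².
0.6 F_u A_nv = 45.28 kips; 0.6 F_y A_gv = 48.75 kips → shear rupture governs the shear term.
R_n = 45.28 + 1.0 × 70 × 0.1406 = 55.12 kips.
Design strength φR_n = 0.75 × 55.12 = 41.3 kips.

41.3 kips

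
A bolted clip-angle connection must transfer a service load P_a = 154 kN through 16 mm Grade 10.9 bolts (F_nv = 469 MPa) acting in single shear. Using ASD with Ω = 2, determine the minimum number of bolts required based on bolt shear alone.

A_b = π·16²/4 = 201.1 mm².
Per-bolt allowable strength R_n/Ω = 469 × 201.1 × 1 / 1000 / 2 = 47.15 kN.
n ≥ 154 / 47.15 = 3.266 → use 4 bolts.

4 bolts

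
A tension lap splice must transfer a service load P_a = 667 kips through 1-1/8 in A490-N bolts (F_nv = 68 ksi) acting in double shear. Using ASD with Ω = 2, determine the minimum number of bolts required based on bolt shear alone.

A_b = π·1.125²/4 = 0.994 in².
Per-bolt allowable strength R_n/Ω = 68 × 0.994 × 2 / 2 = 67.59 kips.
n ≥ 667 / 67.59 = 9.868 → use 10 bolts.

10 bolts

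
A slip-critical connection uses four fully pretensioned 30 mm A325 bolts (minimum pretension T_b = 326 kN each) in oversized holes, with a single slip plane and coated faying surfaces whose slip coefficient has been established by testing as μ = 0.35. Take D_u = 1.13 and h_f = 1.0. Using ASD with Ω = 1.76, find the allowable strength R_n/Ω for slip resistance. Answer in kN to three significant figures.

R_n = μ · D_u · h_f · T_b · n_s · n_b = 0.35 × 1.13 × 1.0 × 326 × 1 × 4 = 515.7 kN.
Allowable strength R_n/Ω = 515.7 / 1.76 = 293 kN.

293 kN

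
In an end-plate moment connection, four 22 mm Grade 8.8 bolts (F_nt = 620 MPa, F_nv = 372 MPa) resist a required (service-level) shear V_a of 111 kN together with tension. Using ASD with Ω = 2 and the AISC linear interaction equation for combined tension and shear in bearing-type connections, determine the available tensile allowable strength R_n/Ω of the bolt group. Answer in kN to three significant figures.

A_b = π·22²/4 = 380.1 mm²; f_rv = 111 × 1000 / (4 × 380.1) = 73 MPa.
F'_nt = 1.3 F_nt − (Ω F_nt / F_nv) f_rv = 1.3·620 − (2·620/372)·73 = 562.7 MPa, capped at F_nt → F'_nt = 562.7 MPa.
R_n = F'_nt · A_b · n = 562.7 × 380.1 × 4 / 1000 = 855.5 kN.
Allowable strength R_n/Ω = 855.5 / 2 = 428 kN.

428 kN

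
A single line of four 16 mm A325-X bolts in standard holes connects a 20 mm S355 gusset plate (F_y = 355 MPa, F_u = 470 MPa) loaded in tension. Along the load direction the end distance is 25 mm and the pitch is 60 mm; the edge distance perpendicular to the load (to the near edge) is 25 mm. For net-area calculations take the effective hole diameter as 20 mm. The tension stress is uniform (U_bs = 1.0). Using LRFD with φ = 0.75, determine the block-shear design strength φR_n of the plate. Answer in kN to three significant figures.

677 kN

Shear plane L_v = 25 + 3·60 = 205 mm; A_gv = 205 × 20 = 4100 mm².
A_nv = (205 − 3.5·20) × 20 = 2700 mm².
A_nt = (25 − 0.5·20) × 20 = 300 mm².
0.6 F_u A_nv = 761.4 kN; 0.6 F_y A_gv = 873.3 kN → shear rupture governs the shear term.
R_n = 761.4 + 1.0 × 470 × 300 / 1000 = 902.4 kN.
Design strength φR_n = 0.75 × 902.4 = 677 kN.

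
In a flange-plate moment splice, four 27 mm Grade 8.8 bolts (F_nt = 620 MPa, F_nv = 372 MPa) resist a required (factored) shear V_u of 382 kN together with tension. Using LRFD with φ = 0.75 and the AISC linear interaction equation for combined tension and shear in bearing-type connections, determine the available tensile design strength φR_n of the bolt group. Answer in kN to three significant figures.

748 kN

A_b = π·27²/4 = 572.6 mm²; f_rv = 382 × 1000 / (4 × 572.6) = 166.8 MPa.
F'_nt = 1.3 F_nt − (F_nt / φF_nv) f_rv = 1.3·620 − (620/(0.75·372))·166.8 = 435.3 MPa, capped at F_nt → F'_nt = 435.3 MPa.
R_n = F'_nt · A_b · n = 435.3 × 572.6 × 4 / 1000 = 997 kN.
Design strength φR_n = 0.75 × 997 = 748 kN.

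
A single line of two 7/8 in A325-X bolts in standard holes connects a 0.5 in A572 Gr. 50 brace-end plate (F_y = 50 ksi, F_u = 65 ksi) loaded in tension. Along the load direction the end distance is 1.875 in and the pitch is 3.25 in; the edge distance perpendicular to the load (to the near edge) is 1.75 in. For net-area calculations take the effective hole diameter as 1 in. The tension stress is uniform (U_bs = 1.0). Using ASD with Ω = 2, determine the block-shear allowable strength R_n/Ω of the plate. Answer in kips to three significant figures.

Shear plane L_v = 1.875 + 1·3.25 = 5.125 in; A_gv = 5.125 × 0.5 = 2.562 in².
A_nv = (5.125 − 1.5·1) × 0.5 = 1.812 in².
A_nt = (1.75 − 0.5·1) × 0.5 = 0.625 in².
0.6 F_u A_nv = 70.69 kips; 0.6 F_y A_gv = 76.88 kips → shear rupture governs the shear term.
R_n = 70.69 + 1.0 × 65 × 0.625 = 111.3 kips.
Allowable strength R_n/Ω = 111.3 / 2 = 55.7 kips.

55.7 kips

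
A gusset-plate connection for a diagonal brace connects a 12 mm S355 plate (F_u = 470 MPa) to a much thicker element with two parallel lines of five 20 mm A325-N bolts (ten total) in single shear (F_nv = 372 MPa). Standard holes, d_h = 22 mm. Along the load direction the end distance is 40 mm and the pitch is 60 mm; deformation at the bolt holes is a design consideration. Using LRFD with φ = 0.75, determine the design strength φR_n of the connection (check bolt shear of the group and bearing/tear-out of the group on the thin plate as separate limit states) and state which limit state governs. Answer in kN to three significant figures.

Bolt shear: A_b = π·20²/4 = 314.2 mm²; R_n = 372 × 314.2 × 10 × 1 / 1000 = 1169 kN → 0.75 × 1169 = 877 kN.
Bearing (1.2 l_c t F_u ≤ 2.4 d t F_u): upper limit = 2.4·20·12·470 / 1000 = 270.7 kN.
  Edge l_c = 40 − 22/2 = 29 → r_n = 196.3 kN; interior l_c = 60 − 22 = 38 → r_n = 257.2 kN.
  R_n,bearing = 2·196.3 + 8·257.2 = 2450 kN → 0.75 × 2450 = 1840 kN.
Bolt shear governs: 877 kN.

877 kN (bolt shear governs)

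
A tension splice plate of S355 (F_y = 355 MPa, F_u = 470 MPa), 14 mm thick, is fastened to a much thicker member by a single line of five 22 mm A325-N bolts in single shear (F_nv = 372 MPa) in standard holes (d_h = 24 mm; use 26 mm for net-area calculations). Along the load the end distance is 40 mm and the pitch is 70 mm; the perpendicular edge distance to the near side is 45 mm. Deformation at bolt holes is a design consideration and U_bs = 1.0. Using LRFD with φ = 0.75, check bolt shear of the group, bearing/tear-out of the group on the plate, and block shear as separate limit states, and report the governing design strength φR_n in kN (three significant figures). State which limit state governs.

530 kN (bolt shear governs)

Bolt shear: A_b = π·22²/4 = 380.1 mm²; R_n = 372 × 380.1 × 5 × 1 / 1000 = 707 kN → 0.75 × 707 = 530 kN.
Bearing: edge l_c = 28, r_n = 221.1 kN; interior l_c = 46, r_n = 347.4 kN; R_n = 221.1 + 4·347.4 = 1611 kN → 1210 kN.
Block shear: A_gv = 4480, A_nv = 2842, A_nt = 448 mm²; R_n = min(0.6F_uA_nv, 0.6F_yA_gv) + U_bs·F_u·A_nt = 1012 kN → 759 kN.
Bolt shear governs: 530 kN.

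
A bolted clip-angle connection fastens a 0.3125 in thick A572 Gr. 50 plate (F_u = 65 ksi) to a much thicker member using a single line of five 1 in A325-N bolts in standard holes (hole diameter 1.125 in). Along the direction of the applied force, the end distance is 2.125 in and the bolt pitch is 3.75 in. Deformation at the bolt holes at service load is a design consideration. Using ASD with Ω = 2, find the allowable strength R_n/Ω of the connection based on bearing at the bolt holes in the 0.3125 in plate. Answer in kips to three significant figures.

117 kips

Per bolt r_n = 1.2 l_c t F_u ≤ 2.4 d t F_u; upper limit = 2.4 × 1 × 0.3125 × 65 = 48.75 kips.
Edge bolt: l_c = 2.125 − 1.125/2 = 1.562 in → 1.2 × 1.562 × 0.3125 × 65 = 38.09 → r_n = 38.09 kips.
Interior bolts: l_c = 3.75 − 1.125 = 2.625 in → 1.2 × 2.625 × 0.3125 × 65 = 63.98 → r_n = 48.75 kips.
R_n = 1 × 38.09 + 4 × 48.75 = 233.1 kips.
Allowable strength R_n/Ω = 233.1 / 2 = 117 kips.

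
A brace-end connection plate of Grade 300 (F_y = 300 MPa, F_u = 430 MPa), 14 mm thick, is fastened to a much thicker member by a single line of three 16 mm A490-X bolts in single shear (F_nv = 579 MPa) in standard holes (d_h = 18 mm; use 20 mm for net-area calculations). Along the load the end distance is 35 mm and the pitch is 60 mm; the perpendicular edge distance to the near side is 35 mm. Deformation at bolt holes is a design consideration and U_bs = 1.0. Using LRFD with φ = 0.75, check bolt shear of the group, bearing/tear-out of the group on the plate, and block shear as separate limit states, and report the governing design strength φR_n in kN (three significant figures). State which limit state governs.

Bolt shear: A_b = π·16²/4 = 201.1 mm²; R_n = 579 × 201.1 × 3 × 1 / 1000 = 349.2 kN → 0.75 × 349.2 = 262 kN.
Bearing: edge l_c = 26, r_n = 187.8 kN; interior l_c = 42, r_n = 231.2 kN; R_n = 187.8 + 2·231.2 = 650.2 kN → 488 kN.
Block shear: A_gv = 2170, A_nv = 1470, A_nt = 350 mm²; R_n = min(0.6F_uA_nv, 0.6F_yA_gv) + U_bs·F_u·A_nt = 529.8 kN → 397 kN.
Bolt shear governs: 262 kN.

262 kN (bolt shear governs)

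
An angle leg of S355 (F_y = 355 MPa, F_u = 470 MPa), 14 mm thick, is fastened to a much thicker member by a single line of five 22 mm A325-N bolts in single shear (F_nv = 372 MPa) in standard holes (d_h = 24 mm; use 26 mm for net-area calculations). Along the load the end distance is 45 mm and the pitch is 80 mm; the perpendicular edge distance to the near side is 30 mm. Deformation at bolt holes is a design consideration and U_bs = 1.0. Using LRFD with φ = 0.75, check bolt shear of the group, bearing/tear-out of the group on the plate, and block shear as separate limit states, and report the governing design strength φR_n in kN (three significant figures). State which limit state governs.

530 kN (bolt shear governs)

Bolt shear: A_b = π·22²/4 = 380.1 mm²; R_n = 372 × 380.1 × 5 × 1 / 1000 = 707 kN → 0.75 × 707 = 530 kN.
Bearing: edge l_c = 33, r_n = 260.6 kN; interior l_c = 56, r_n = 347.4 kN; R_n = 260.6 + 4·347.4 = 1650 kN → 1240 kN.
Block shear: A_gv = 5110, A_nv = 3472, A_nt = 238 mm²; R_n = min(0.6F_uA_nv, 0.6F_yA_gv) + U_bs·F_u·A_nt = 1091 kN → 818 kN.
Bolt shear governs: 530 kN.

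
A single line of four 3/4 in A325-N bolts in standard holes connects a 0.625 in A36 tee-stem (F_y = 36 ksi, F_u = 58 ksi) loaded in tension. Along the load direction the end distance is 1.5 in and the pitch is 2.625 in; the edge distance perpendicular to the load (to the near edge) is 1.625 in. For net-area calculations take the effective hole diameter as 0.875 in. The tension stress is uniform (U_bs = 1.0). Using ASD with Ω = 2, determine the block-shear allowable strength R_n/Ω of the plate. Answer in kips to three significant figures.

84.8 kips

Shear plane L_v = 1.5 + 3·2.625 = 9.375 in; A_gv = 9.375 × 0.625 = 5.859 in².
A_nv = (9.375 − 3.5·0.875) × 0.625 = 3.945 in².
A_nt = (1.625 − 0.5·0.875) × 0.625 = 0.7422 in².
0.6 F_u A_nv = 137.3 kips; 0.6 F_y A_gv = 126.6 kips → shear yielding governs the shear term.
R_n = 126.6 + 1.0 × 58 × 0.7422 = 169.6 kips.
Allowable strength R_n/Ω = 169.6 / 2 = 84.8 kips.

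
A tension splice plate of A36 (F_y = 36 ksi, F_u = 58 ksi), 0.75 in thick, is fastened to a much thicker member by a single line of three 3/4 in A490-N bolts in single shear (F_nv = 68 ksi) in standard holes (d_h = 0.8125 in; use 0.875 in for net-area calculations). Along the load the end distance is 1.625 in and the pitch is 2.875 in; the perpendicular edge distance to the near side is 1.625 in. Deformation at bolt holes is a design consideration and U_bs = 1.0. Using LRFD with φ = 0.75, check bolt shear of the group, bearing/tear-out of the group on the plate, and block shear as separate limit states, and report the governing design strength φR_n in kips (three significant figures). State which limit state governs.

67.6 kips (bolt shear governs)

Bolt shear: A_b = π·0.75²/4 = 0.4418 in²; R_n = 68 × 0.4418 × 3 × 1 = 90.12 kips → 0.75 × 90.12 = 67.6 kips.
Bearing: edge l_c = 1.219, r_n = 63.62 kips; interior l_c = 2.062, r_n = 78.3 kips; R_n = 63.62 + 2·78.3 = 220.2 kips → 165 kips.
Block shear: A_gv = 5.531, A_nv = 3.891, A_nt = 0.8906 in²; R_n = min(0.6F_uA_nv, 0.6F_yA_gv) + U_bs·F_u·A_nt = 171.1 kips → 128 kips.
Bolt shear governs: 67.6 kips.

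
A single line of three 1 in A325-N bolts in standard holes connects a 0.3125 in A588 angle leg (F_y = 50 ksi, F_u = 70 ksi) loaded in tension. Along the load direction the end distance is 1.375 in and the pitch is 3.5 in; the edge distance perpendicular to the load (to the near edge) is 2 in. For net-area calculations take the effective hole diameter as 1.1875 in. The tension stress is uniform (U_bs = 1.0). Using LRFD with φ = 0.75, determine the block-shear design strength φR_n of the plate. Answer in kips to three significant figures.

Shear plane L_v = 1.375 + 2·3.5 = 8.375 in; A_gv = 8.375 × 0.3125 = 2.617 in².
A_nv = (8.375 − 2.5·1.1875) × 0.3125 = 1.689 in².
A_nt = (2 − 0.5·1.1875) × 0.3125 = 0.4395 in².
0.6 F_u A_nv = 70.96 kips; 0.6 F_y A_gv = 78.52 kips → shear rupture governs the shear term.
R_n = 70.96 + 1.0 × 70 × 0.4395 = 101.7 kips.
Design strength φR_n = 0.75 × 101.7 = 76.3 kips.

76.3 kips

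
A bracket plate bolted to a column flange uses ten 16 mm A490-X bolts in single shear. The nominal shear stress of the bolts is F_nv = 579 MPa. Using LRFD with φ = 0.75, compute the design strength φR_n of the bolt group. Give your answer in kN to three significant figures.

A_b = π × 16² / 4 = 201.1 mm².
R_n = F_nv · A_b · n · n_s = 579 × 201.1 × 10 × 1 / 1000 = 1164 kN.
Design strength φR_n = 0.75 × 1164 = 873 kN.

873 kN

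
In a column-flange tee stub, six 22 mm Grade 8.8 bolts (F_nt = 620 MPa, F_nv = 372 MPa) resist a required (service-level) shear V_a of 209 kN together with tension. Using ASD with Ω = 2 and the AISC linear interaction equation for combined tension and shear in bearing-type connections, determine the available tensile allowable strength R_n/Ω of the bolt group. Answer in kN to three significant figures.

A_b = π·22²/4 = 380.1 mm²; f_rv = 209 × 1000 / (6 × 380.1) = 91.63 MPa.
F'_nt = 1.3 F_nt − (Ω F_nt / F_nv) f_rv = 1.3·620 − (2·620/372)·91.63 = 500.6 MPa, capped at F_nt → F'_nt = 500.6 MPa.
R_n = F'_nt · A_b · n = 500.6 × 380.1 × 6 / 1000 = 1142 kN.
Allowable strength R_n/Ω = 1142 / 2 = 571 kN.

571 kN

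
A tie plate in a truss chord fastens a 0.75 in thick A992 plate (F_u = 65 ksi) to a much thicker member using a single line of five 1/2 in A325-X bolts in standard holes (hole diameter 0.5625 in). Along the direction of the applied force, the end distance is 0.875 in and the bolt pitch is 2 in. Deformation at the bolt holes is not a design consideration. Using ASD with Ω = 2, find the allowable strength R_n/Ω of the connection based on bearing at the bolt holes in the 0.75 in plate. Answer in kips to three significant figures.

168 kips

Per bolt r_n = 1.5 l_c t F_u ≤ 3.0 d t F_u; upper limit = 3.0 × 0.5 × 0.75 × 65 = 73.12 kips.
Edge bolt: l_c = 0.875 − 0.5625/2 = 0.5938 in → 1.5 × 0.5938 × 0.75 × 65 = 43.42 → r_n = 43.42 kips.
Interior bolts: l_c = 2 − 0.5625 = 1.438 in → 1.5 × 1.438 × 0.75 × 65 = 105.1 → r_n = 73.12 kips.
R_n = 1 × 43.42 + 4 × 73.12 = 335.9 kips.
Allowable strength R_n/Ω = 335.9 / 2 = 168 kips.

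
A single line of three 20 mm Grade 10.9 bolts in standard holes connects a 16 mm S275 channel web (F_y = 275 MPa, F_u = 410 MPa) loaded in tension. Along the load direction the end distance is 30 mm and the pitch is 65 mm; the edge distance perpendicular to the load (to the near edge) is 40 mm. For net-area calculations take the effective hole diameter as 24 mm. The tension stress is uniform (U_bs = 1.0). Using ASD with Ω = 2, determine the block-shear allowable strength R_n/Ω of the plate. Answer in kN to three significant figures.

Shear plane L_v = 30 + 2·65 = 160 mm; A_gv = 160 × 16 = 2560 mm².
A_nv = (160 − 2.5·24) × 16 = 1600 mm².
A_nt = (40 − 0.5·24) × 16 = 448 mm².
0.6 F_u A_nv = 393.6 kN; 0.6 F_y A_gv = 422.4 kN → shear rupture governs the shear term.
R_n = 393.6 + 1.0 × 410 × 448 / 1000 = 577.3 kN.
Allowable strength R_n/Ω = 577.3 / 2 = 289 kN.

289 kN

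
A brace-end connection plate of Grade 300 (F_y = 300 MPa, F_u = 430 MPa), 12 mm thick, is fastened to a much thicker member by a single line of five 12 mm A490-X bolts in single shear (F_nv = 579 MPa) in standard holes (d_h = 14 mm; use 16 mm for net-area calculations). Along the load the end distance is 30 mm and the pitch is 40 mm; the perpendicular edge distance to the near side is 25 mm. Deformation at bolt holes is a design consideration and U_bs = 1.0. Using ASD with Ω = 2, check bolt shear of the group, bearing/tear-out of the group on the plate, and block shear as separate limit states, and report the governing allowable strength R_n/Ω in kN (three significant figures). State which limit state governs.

164 kN (bolt shear governs)

Bolt shear: A_b = π·12²/4 = 113.1 mm²; R_n = 579 × 113.1 × 5 × 1 / 1000 = 327.4 kN → 327.4 / 2 = 164 kN.
Bearing: edge l_c = 23, r_n = 142.4 kN; interior l_c = 26, r_n = 148.6 kN; R_n = 142.4 + 4·148.6 = 736.8 kN → 368 kN.
Block shear: A_gv = 2280, A_nv = 1416, A_nt = 204 mm²; R_n = min(0.6F_uA_nv, 0.6F_yA_gv) + U_bs·F_u·A_nt = 453 kN → 227 kN.
Bolt shear governs: 164 kN.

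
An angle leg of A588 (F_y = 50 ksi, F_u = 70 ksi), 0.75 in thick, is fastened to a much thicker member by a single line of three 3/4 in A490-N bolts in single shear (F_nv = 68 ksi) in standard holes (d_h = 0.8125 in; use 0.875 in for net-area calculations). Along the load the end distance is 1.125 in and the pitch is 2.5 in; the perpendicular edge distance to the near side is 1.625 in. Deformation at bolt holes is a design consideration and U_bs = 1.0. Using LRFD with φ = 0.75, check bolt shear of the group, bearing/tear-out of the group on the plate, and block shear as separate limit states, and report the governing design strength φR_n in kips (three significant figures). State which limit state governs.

67.6 kips (bolt shear governs)

Bolt shear: A_b = π·0.75²/4 = 0.4418 in²; R_n = 68 × 0.4418 × 3 × 1 = 90.12 kips → 0.75 × 90.12 = 67.6 kips.
Bearing: edge l_c = 0.7188, r_n = 45.28 kips; interior l_c = 1.688, r_n = 94.5 kips; R_n = 45.28 + 2·94.5 = 234.3 kips → 176 kips.
Block shear: A_gv = 4.594, A_nv = 2.953, A_nt = 0.8906 in²; R_n = min(0.6F_uA_nv, 0.6F_yA_gv) + U_bs·F_u·A_nt = 186.4 kips → 140 kips.
Bolt shear governs: 67.6 kips.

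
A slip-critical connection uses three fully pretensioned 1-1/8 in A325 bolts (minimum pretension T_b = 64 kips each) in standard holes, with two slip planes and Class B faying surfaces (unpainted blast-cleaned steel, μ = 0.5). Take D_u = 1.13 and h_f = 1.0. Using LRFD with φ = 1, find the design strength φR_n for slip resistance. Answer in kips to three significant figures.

R_n = μ · D_u · h_f · T_b · n_s · n_b = 0.5 × 1.13 × 1.0 × 64 × 2 × 3 = 217 kips.
Design strength φR_n = 1 × 217 = 217 kips.

217 kips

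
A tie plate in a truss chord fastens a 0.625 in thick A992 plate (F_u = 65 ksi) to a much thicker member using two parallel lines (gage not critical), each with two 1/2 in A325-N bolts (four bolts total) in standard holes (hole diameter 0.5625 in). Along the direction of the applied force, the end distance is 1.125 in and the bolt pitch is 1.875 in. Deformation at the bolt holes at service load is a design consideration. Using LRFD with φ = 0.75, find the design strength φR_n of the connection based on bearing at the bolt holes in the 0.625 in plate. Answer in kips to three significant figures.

Per bolt r_n = 1.2 l_c t F_u ≤ 2.4 d t F_u; upper limit = 2.4 × 0.5 × 0.625 × 65 = 48.75 kips.
Edge bolt: l_c = 1.125 − 0.5625/2 = 0.8438 in → 1.2 × 0.8438 × 0.625 × 65 = 41.13 → r_n = 41.13 kips.
Interior bolts: l_c = 1.875 − 0.5625 = 1.312 in → 1.2 × 1.312 × 0.625 × 65 = 63.98 → r_n = 48.75 kips.
R_n = 2 × 41.13 + 2 × 48.75 = 179.8 kips.
Design strength φR_n = 0.75 × 179.8 = 135 kips.

135 kips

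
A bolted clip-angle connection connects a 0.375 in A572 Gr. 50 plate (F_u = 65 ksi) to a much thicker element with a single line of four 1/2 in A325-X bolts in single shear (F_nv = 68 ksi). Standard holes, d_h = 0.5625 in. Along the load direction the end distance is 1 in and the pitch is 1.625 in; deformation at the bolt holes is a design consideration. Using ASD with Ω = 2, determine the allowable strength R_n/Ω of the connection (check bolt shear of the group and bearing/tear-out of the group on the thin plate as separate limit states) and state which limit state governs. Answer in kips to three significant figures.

26.7 kips (bolt shear governs)

Bolt shear: A_b = π·0.5²/4 = 0.1963 in²; R_n = 68 × 0.1963 × 4 × 1 = 53.41 kips → 53.41 / 2 = 26.7 kips.
Bearing (1.2 l_c t F_u ≤ 2.4 d t F_u): upper limit = 2.4·0.5·0.375·65 = 29.25 kips.
  Edge l_c = 1 − 0.5625/2 = 0.7188 → r_n = 21.02 kips; interior l_c = 1.625 − 0.5625 = 1.062 → r_n = 29.25 kips.
  R_n,bearing = 1·21.02 + 3·29.25 = 108.8 kips → 108.8 / 2 = 54.4 kips.
Bolt shear governs: 26.7 kips.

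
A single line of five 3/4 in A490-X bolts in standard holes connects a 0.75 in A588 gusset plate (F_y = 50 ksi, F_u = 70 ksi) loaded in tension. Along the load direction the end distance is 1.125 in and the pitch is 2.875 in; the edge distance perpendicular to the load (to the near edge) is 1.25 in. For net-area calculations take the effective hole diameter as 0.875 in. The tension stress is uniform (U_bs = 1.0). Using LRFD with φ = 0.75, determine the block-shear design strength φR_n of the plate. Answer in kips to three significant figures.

237 kips

Shear plane L_v = 1.125 + 4·2.875 = 12.62 in; A_gv = 12.62 × 0.75 = 9.469 in².
A_nv = (12.62 − 4.5·0.875) × 0.75 = 6.516 in².
A_nt = (1.25 − 0.5·0.875) × 0.75 = 0.6094 in².
0.6 F_u A_nv = 273.7 kips; 0.6 F_y A_gv = 284.1 kips → shear rupture governs the shear term.
R_n = 273.7 + 1.0 × 70 × 0.6094 = 316.3 kips.
Design strength φR_n = 0.75 × 316.3 = 237 kips.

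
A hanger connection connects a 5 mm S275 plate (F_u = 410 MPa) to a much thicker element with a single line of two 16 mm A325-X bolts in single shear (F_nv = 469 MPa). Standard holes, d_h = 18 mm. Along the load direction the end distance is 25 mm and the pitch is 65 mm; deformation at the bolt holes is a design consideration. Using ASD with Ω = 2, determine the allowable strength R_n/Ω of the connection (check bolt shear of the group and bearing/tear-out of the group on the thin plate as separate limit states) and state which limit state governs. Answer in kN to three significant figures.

59 kN (bearing governs)

Bolt shear: A_b = π·16²/4 = 201.1 mm²; R_n = 469 × 201.1 × 2 × 1 / 1000 = 188.6 kN → 188.6 / 2 = 94.3 kN.
Bearing (1.2 l_c t F_u ≤ 2.4 d t F_u): upper limit = 2.4·16·5·410 / 1000 = 78.72 kN.
  Edge l_c = 25 − 18/2 = 16 → r_n = 39.36 kN; interior l_c = 65 − 18 = 47 → r_n = 78.72 kN.
  R_n,bearing = 1·39.36 + 1·78.72 = 118.1 kN → 118.1 / 2 = 59 kN.
Bearing governs: 59 kN.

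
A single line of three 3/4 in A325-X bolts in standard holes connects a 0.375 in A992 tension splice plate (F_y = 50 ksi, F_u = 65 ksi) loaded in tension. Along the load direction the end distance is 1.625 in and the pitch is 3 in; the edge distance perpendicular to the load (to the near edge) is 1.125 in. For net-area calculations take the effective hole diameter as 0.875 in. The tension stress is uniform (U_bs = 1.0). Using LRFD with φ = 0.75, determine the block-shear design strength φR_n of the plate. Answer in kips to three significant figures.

72.2 kips

Shear plane L_v = 1.625 + 2·3 = 7.625 in; A_gv = 7.625 × 0.375 = 2.859 in².
A_nv = (7.625 − 2.5·0.875) × 0.375 = 2.039 in².
A_nt = (1.125 − 0.5·0.875) × 0.375 = 0.2578 in².
0.6 F_u A_nv = 79.52 kips; 0.6 F_y A_gv = 85.78 kips → shear rupture governs the shear term.
R_n = 79.52 + 1.0 × 65 × 0.2578 = 96.28 kips.
Design strength φR_n = 0.75 × 96.28 = 72.2 kips.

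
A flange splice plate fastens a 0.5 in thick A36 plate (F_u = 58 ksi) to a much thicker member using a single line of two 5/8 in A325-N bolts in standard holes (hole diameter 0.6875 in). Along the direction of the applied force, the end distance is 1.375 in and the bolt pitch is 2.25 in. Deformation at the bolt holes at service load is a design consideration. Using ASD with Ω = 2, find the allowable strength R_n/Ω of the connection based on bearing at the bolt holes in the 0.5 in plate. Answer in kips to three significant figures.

Per bolt r_n = 1.2 l_c t F_u ≤ 2.4 d t F_u; upper limit = 2.4 × 0.625 × 0.5 × 58 = 43.5 kips.
Edge bolt: l_c = 1.375 − 0.6875/2 = 1.031 in → 1.2 × 1.031 × 0.5 × 58 = 35.89 → r_n = 35.89 kips.
Interior bolts: l_c = 2.25 − 0.6875 = 1.562 in → 1.2 × 1.562 × 0.5 × 58 = 54.38 → r_n = 43.5 kips.
R_n = 1 × 35.89 + 1 × 43.5 = 79.39 kips.
Allowable strength R_n/Ω = 79.39 / 2 = 39.7 kips.

39.7 kips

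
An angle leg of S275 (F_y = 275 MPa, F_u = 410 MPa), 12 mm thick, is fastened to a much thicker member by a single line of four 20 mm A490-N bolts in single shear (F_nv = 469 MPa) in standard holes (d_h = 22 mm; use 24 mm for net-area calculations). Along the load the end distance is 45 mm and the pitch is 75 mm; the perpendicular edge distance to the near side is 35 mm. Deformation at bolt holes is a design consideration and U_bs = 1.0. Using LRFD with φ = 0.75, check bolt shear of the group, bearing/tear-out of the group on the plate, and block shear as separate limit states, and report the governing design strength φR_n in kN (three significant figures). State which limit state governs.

442 kN (bolt shear governs)

Bolt shear: A_b = π·20²/4 = 314.2 mm²; R_n = 469 × 314.2 × 4 × 1 / 1000 = 589.4 kN → 0.75 × 589.4 = 442 kN.
Bearing: edge l_c = 34, r_n = 200.7 kN; interior l_c = 53, r_n = 236.2 kN; R_n = 200.7 + 3·236.2 = 909.2 kN → 682 kN.
Block shear: A_gv = 3240, A_nv = 2232, A_nt = 276 mm²; R_n = min(0.6F_uA_nv, 0.6F_yA_gv) + U_bs·F_u·A_nt = 647.8 kN → 486 kN.
Bolt shear governs: 442 kN.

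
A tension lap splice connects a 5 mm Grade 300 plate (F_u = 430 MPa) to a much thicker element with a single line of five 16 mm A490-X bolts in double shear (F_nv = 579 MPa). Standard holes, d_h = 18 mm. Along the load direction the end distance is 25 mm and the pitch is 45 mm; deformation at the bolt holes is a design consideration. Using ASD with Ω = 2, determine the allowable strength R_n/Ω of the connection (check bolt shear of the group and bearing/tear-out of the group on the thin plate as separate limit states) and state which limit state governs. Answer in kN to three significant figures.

160 kN (bearing governs)

Bolt shear: A_b = π·16²/4 = 201.1 mm²; R_n = 579 × 201.1 × 5 × 2 / 1000 = 1164 kN → 1164 / 2 = 582 kN.
Bearing (1.2 l_c t F_u ≤ 2.4 d t F_u): upper limit = 2.4·16·5·430 / 1000 = 82.56 kN.
  Edge l_c = 25 − 18/2 = 16 → r_n = 41.28 kN; interior l_c = 45 − 18 = 27 → r_n = 69.66 kN.
  R_n,bearing = 1·41.28 + 4·69.66 = 319.9 kN → 319.9 / 2 = 160 kN.
Bearing governs: 160 kN.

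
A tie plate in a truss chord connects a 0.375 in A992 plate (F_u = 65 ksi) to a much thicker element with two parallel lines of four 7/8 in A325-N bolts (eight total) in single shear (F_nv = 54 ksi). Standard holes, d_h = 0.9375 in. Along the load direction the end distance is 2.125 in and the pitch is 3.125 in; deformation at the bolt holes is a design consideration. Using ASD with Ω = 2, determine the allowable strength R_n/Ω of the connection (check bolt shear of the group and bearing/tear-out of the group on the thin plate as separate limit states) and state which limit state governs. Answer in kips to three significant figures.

Bolt shear: A_b = π·0.875²/4 = 0.6013 in²; R_n = 54 × 0.6013 × 8 × 1 = 259.8 kips → 259.8 / 2 = 130 kips.
Bearing (1.2 l_c t F_u ≤ 2.4 d t F_u): upper limit = 2.4·0.875·0.375·65 = 51.19 kips.
  Edge l_c = 2.125 − 0.9375/2 = 1.656 → r_n = 48.45 kips; interior l_c = 3.125 − 0.9375 = 2.188 → r_n = 51.19 kips.
  R_n,bearing = 2·48.45 + 6·51.19 = 404 kips → 404 / 2 = 202 kips.
Bolt shear governs: 130 kips.

130 kips (bolt shear governs)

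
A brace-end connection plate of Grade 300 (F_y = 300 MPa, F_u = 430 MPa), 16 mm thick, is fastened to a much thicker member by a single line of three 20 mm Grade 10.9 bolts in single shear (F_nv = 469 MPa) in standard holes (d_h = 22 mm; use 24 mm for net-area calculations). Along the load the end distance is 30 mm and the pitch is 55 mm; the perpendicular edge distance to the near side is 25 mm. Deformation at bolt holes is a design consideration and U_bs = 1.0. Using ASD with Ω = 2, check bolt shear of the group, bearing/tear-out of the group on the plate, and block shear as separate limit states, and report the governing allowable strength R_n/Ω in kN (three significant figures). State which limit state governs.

Bolt shear: A_b = π·20²/4 = 314.2 mm²; R_n = 469 × 314.2 × 3 × 1 / 1000 = 442 kN → 442 / 2 = 221 kN.
Bearing: edge l_c = 19, r_n = 156.9 kN; interior l_c = 33, r_n = 272.4 kN; R_n = 156.9 + 2·272.4 = 701.8 kN → 351 kN.
Block shear: A_gv = 2240, A_nv = 1280, A_nt = 208 mm²; R_n = min(0.6F_uA_nv, 0.6F_yA_gv) + U_bs·F_u·A_nt = 419.7 kN → 210 kN.
Block shear governs: 210 kN.

210 kN (block shear governs)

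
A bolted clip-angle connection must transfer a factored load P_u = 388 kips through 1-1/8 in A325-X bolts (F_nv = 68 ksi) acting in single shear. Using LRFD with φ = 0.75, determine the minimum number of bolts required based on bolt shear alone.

A_b = π·1.125²/4 = 0.994 in².
Per-bolt design strength φR_n = 0.75 × 68 × 0.994 × 1 = 50.69 kips.
n ≥ 388 / 50.69 = 7.654 → use 8 bolts.

8 bolts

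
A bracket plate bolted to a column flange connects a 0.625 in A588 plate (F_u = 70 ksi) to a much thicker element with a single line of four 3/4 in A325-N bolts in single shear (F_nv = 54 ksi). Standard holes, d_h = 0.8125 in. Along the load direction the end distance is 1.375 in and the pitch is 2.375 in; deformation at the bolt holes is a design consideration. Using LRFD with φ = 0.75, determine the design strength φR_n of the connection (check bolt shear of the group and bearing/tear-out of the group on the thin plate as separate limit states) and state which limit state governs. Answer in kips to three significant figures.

Bolt shear: A_b = π·0.75²/4 = 0.4418 in²; R_n = 54 × 0.4418 × 4 × 1 = 95.43 kips → 0.75 × 95.43 = 71.6 kips.
Bearing (1.2 l_c t F_u ≤ 2.4 d t F_u): upper limit = 2.4·0.75·0.625·70 = 78.75 kips.
  Edge l_c = 1.375 − 0.8125/2 = 0.9688 → r_n = 50.86 kips; interior l_c = 2.375 − 0.8125 = 1.562 → r_n = 78.75 kips.
  R_n,bearing = 1·50.86 + 3·78.75 = 287.1 kips → 0.75 × 287.1 = 215 kips.
Bolt shear governs: 71.6 kips.

71.6 kips (bolt shear governs)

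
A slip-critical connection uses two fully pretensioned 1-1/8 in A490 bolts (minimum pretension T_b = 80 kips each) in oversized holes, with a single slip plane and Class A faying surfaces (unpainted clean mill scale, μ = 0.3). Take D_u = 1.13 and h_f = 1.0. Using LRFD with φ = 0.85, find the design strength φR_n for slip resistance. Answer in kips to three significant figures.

R_n = μ · D_u · h_f · T_b · n_s · n_b = 0.3 × 1.13 × 1.0 × 80 × 1 × 2 = 54.24 kips.
Design strength φR_n = 0.85 × 54.24 = 46.1 kips.

46.1 kips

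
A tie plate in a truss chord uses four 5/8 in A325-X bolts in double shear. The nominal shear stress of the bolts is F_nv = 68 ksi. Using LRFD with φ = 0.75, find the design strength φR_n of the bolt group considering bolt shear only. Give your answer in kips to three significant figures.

A_b = π × 0.625² / 4 = 0.3068 in².
R_n = F_nv · A_b · n · n_s = 68 × 0.3068 × 4 × 2 = 166.9 kips.
Design strength φR_n = 0.75 × 166.9 = 125 kips.

125 kips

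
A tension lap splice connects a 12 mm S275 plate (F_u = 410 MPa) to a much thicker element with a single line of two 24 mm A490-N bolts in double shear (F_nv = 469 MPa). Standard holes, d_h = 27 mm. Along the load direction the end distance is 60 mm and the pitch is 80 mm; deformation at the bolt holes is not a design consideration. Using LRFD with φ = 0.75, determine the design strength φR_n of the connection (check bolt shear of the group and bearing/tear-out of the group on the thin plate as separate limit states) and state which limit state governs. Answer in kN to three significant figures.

523 kN (bearing governs)

Bolt shear: A_b = π·24²/4 = 452.4 mm²; R_n = 469 × 452.4 × 2 × 2 / 1000 = 848.7 kN → 0.75 × 848.7 = 637 kN.
Bearing (1.5 l_c t F_u ≤ 3.0 d t F_u): upper limit = 3.0·24·12·410 / 1000 = 354.2 kN.
  Edge l_c = 60 − 27/2 = 46.5 → r_n = 343.2 kN; interior l_c = 80 − 27 = 53 → r_n = 354.2 kN.
  R_n,bearing = 1·343.2 + 1·354.2 = 697.4 kN → 0.75 × 697.4 = 523 kN.
Bearing governs: 523 kN.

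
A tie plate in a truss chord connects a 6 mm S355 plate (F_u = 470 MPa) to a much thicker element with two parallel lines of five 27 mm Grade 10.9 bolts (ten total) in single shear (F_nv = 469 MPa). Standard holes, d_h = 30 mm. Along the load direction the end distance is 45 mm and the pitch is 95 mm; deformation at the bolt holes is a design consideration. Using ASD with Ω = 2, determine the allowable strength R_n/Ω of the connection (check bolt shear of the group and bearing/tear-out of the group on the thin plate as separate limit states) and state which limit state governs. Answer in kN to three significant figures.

Bolt shear: A_b = π·27²/4 = 572.6 mm²; R_n = 469 × 572.6 × 10 × 1 / 1000 = 2685 kN → 2685 / 2 = 1340 kN.
Bearing (1.2 l_c t F_u ≤ 2.4 d t F_u): upper limit = 2.4·27·6·470 / 1000 = 182.7 kN.
  Edge l_c = 45 − 30/2 = 30 → r_n = 101.5 kN; interior l_c = 95 − 30 = 65 → r_n = 182.7 kN.
  R_n,bearing = 2·101.5 + 8·182.7 = 1665 kN → 1665 / 2 = 832 kN.
Bearing governs: 832 kN.

832 kN (bearing governs)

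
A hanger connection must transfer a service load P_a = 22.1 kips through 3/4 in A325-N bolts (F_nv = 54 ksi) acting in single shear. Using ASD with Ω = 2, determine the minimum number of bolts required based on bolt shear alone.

2 bolts

A_b = π·0.75²/4 = 0.4418 in².
Per-bolt allowable strength R_n/Ω = 54 × 0.4418 × 1 / 2 = 11.93 kips.
n ≥ 22.1 / 11.93 = 1.853 → use 2 bolts.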